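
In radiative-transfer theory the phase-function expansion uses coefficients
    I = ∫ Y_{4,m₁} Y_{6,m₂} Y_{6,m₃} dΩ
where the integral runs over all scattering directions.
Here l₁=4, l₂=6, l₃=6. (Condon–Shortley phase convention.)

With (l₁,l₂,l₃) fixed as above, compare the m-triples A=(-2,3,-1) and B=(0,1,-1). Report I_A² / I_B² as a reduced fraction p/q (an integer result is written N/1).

Same 4,6,6: normalisation and zero-m 3j drop out of the ratio.
A: Δ: 4! 4! 8! / 17! → 1/15315300; sum: t=2:+1/483840 t=3:−1/51840 t=4:+1/69120 = -1/362880; 3j²(4 6 6; -2 3 -1) = Δ·Π!·Σ² = 16/17017  (sign +1)
B: Δ: 4! 4! 8! / 17! → 1/15315300; sum: t=0:+1/2903040 t=1:−1/51840 t=2:+1/11520 t=3:−1/20736 t=4:+1/414720 = 1/45360; 3j²(4 6 6; 0 1 -1) = Δ·Π!·Σ² = 1024/153153  (sign -1)
I_A²/I_B² = (16/17017)/(1024/153153) = 9/64

9/64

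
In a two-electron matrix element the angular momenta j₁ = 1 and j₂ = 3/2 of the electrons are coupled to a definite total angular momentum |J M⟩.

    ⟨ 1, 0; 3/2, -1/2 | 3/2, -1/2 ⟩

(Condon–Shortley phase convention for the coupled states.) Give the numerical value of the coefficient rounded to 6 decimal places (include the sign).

triangle: 1!×1!×2!/5! = 2/120
(j±m)!: 1!×1!×1!×2!×1!×2! = 4
prefactor² = (2J+1)×Δ×N² = 4/15
  k=0: +1/(0!×1!×1!×1!×0!×1!) = 1
  k=1: −1/(1!×0!×0!×0!×1!×2!) = -1/2
Σ = 1/2  ⇒  CG² = 4/15×(1/2)² = 1/15
CG = +√(1/15) = +0.258199

+√(1/15) = +0.258199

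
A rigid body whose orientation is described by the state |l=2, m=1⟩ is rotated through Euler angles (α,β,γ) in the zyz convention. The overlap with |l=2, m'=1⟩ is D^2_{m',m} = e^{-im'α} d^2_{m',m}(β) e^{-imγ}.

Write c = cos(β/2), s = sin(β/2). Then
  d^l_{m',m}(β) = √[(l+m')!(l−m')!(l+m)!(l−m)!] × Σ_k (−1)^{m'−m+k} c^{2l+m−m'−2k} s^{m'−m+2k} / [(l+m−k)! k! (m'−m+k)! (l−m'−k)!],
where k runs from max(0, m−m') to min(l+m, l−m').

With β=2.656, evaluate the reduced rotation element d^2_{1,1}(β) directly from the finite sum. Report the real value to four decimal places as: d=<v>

d=-0.1600

d^2_{1,1}(β=2.6560) via the finite sum:
With c≡cos(β/2)=0.240418 and s≡sin(β/2)=0.970669, N=[6·1·6·1]^{1/2}=6.000000
Admissible k: 0..1 (factorial args all ≥0)
  k=0: (−1)^0·6.0000/(6)·0.2404^4·0.9707^0 = +0.003341
  k=1: (−1)^1·6.0000/(2)·0.2404^2·0.9707^2 = -0.163379
d^2_{1,1}(2.6560) = +0.003341 -0.163379 = -0.160039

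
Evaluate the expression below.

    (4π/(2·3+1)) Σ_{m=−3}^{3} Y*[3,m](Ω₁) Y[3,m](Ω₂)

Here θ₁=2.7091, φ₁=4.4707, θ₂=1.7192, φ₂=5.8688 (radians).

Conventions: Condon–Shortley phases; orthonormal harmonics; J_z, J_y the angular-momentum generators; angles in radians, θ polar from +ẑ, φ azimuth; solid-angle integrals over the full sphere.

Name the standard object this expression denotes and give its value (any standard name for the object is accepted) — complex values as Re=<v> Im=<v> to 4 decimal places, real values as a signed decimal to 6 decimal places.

Legendre polynomial (addition theorem), -0.286527

This sum is the spherical-harmonic addition theorem: it equals the Legendre polynomial P_l(cos γ) of the angle γ between the two directions.
Expand P_3 via completeness: Σ_{m} conj(Y_{3,m}) at Ω₁ times Y_{3,m} at Ω₂ —
  m=-3: Y*=+0.020374+0.022993i  Y=+0.129888+0.382146i  product -0.006140+0.010772i
  m=-2: Y*=+0.144330-0.075761i  Y=-0.099885-0.108948i  product -0.022670-0.008157i
  m=-1: Y*=-0.101205-0.410554i  Y=-0.260594-0.114623i  product -0.020686+0.118588i
  m=+0: Y*=-0.380025-0.000000i  Y=+0.159501+0.000000i  product -0.060615-0.000000i
  m=+1: Y*=+0.101205-0.410554i  Y=+0.260594-0.114623i  product -0.020686-0.118588i
  m=+2: Y*=+0.144330+0.075761i  Y=-0.099885+0.108948i  product -0.022670+0.008157i
  m=+3: Y*=-0.020374+0.022993i  Y=-0.129888+0.382146i  product -0.006140-0.010772i
Total Σ_m = -0.159608-0.000000i. Multiply by 1.795196: -0.286527-0.000000i. P_3(cos γ) = -0.286527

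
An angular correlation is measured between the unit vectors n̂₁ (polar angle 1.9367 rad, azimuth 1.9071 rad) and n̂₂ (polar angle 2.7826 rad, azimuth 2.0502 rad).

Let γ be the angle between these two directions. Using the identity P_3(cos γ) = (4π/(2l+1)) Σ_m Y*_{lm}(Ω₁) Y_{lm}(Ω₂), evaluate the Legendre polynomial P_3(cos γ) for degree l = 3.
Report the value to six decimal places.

-0.271782

Summing Y*_{l m}(θ₁,φ₁)·Y_{l m}(θ₂,φ₂) over m ∈ [−3, 3]; prefactor 4π/(2·3+1) = 1.795196:
  [-3]  conj(Y_{3,-3})(Ω₁) = +0.287496-0.181001i ; Y_{3,-3}(Ω₂) = +0.017935+0.002392i ; Δ = +0.005589-0.002559i
  [-2]  conj(Y_{3,-2})(Ω₁) = +0.249404+0.198652i ; Y_{3,-2}(Ω₂) = +0.067851-0.096670i ; Δ = +0.036126-0.010631i
  [-1]  conj(Y_{3,-1})(Ω₁) = +0.035844-0.102534i ; Y_{3,-1}(Ω₂) = -0.177165-0.340799i ; Δ = -0.041294+0.005950i
  [+0]  conj(Y_{3,0})(Ω₁) = +0.315096-0.000000i ; Y_{3,0}(Ω₂) = -0.483143+0.000000i ; Δ = -0.152237+0.000000i
  [+1]  conj(Y_{3,1})(Ω₁) = -0.035844-0.102534i ; Y_{3,1}(Ω₂) = +0.177165-0.340799i ; Δ = -0.041294-0.005950i
  [+2]  conj(Y_{3,2})(Ω₁) = +0.249404-0.198652i ; Y_{3,2}(Ω₂) = +0.067851+0.096670i ; Δ = +0.036126+0.010631i
  [+3]  conj(Y_{3,3})(Ω₁) = -0.287496-0.181001i ; Y_{3,3}(Ω₂) = -0.017935+0.002392i ; Δ = +0.005589+0.002559i
Accumulated sum -0.151394+0.000000i; after 4π/(2l+1) scaling, -0.271782+0.000000i ⇒ P_3 = -0.271782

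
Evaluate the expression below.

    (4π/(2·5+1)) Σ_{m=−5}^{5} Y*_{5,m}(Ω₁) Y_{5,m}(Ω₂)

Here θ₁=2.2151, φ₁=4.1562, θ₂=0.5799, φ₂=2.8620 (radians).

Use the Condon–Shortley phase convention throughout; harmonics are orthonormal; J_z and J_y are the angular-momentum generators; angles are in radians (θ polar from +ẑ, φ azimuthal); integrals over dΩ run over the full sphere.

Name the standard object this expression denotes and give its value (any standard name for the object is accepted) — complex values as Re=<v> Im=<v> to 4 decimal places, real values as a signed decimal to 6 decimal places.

This sum is the spherical-harmonic addition theorem: it equals the Legendre polynomial P_l(cos γ) of the angle γ between the two directions.
Addition theorem: P_5(cos γ) = (4π/11) Σ_m Y*_{lm}(Ω₁) Y_{lm}(Ω₂), m = −5…5:
  m=-5: (-0.053507, 0.141875) × (-0.003942, -0.022583) = (0.003415, 0.000649)  (running Σ = (0.003415, 0.000649))
  m=-4: (0.219135, 0.285902) × (0.048381, 0.099540) = (-0.017857, 0.035645)  (running Σ = (-0.014442, 0.036294))
  m=-3: (0.395369, -0.038779) × (-0.201522, -0.224273) = (-0.088373, -0.080856)  (running Σ = (-0.102814, -0.044562))
  m=-2: (0.023702, -0.048031) × (0.396642, 0.248224) = (0.021324, -0.013168)  (running Σ = (-0.081491, -0.057729))
  m=-1: (0.178121, 0.286528) × (-0.250714, -0.071983) = (-0.024032, -0.084658)  (running Σ = (-0.105523, -0.142387))
  m=0: (0.144294, -0.000000) × (-0.306635, 0.000000) = (-0.044246, 0.000000)  (running Σ = (-0.149769, -0.142387))
  m=1: (-0.178121, 0.286528) × (0.250714, -0.071983) = (-0.024032, 0.084658)  (running Σ = (-0.173801, -0.057729))
  m=2: (0.023702, 0.048031) × (0.396642, -0.248224) = (0.021324, 0.013168)  (running Σ = (-0.152477, -0.044562))
  m=3: (-0.395369, -0.038779) × (0.201522, -0.224273) = (-0.088373, 0.080856)  (running Σ = (-0.240850, 0.036294))
  m=4: (0.219135, -0.285902) × (0.048381, -0.099540) = (-0.017857, -0.035645)  (running Σ = (-0.258706, 0.000649))
  m=5: (0.053507, 0.141875) × (0.003942, -0.022583) = (0.003415, -0.000649)  (running Σ = (-0.255291, -0.000000))
Accumulated sum (-0.255291, -0.000000); after 4π/(2l+1) scaling, (-0.291644, -0.000000) ⇒ P_5 = -0.291644

Legendre polynomial (addition theorem), -0.291644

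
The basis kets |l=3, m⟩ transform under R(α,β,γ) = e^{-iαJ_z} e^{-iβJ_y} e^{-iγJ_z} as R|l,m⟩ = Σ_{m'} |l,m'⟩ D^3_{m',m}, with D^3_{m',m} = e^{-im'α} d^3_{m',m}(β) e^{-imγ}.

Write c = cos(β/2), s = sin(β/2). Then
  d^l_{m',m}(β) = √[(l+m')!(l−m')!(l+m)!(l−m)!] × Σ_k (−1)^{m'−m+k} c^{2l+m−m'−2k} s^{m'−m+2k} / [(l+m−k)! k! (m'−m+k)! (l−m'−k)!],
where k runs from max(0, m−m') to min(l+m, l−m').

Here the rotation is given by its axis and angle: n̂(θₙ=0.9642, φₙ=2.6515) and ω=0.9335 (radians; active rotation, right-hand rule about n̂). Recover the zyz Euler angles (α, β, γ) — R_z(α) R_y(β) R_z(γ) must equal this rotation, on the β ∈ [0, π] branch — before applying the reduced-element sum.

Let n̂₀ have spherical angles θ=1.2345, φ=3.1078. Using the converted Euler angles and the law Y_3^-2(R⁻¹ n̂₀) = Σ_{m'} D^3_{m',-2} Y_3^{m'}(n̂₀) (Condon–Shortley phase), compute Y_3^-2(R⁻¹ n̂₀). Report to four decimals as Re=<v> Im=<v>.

Axis–angle → zyz. n̂ = (sinθₙcosφₙ, sinθₙsinφₙ, cosθₙ) = (-0.724883, +0.386730, +0.570074), ω = 0.9335.
R = I cosω + sinω [n̂]ₓ + (1−cosω) n̂n̂ᵀ gives
  R = [+0.807821, -0.571701, +0.143467; +0.344645, +0.655593, +0.671877; -0.478169, -0.493311, +0.726635]
β = atan2(√(R₁₃²+R₂₃²), R₃₃) = 0.757384; α = atan2(R₂₃, R₁₃) mod 2π = 1.360424; γ = atan2(R₃₂, −R₃₁) mod 2π = 5.482202
Need the full column D^3_{m',-2} for m'=−3..3 at α=1.3604, β=0.7574, γ=5.4822.
cos(β/2)=0.929149, sin(β/2)=0.369706
d^3_{-3,-2}: single k=1 term ⇒ +0.627131;  D = -0.494548+0.385637i
d^3_{-2,-2}: k∈[0..1] ⇒ +0.643446 -0.509358 = +0.134087;  D = +0.058555+0.120627i
d^3_{-1,-2}: k∈[0..1] ⇒ -0.809623 +0.256362 = -0.553260;  D = -0.537199+0.132341i
d^3_{0,-2}: k∈[0..1] ⇒ +0.557974 -0.088340 = +0.469635;  D = -0.014636-0.469406i
d^3_{1,-2}: k∈[0..1] ⇒ -0.256362 +0.020294 = -0.236068;  D = +0.232288+0.042078i
d^3_{2,-2}: k∈[0..1] ⇒ +0.080643 -0.002554 = +0.078089;  D = -0.029658+0.072238i
d^3_{3,-2}: single k=0 term ⇒ -0.015720;  D = -0.012974-0.008875i
Y_3^{m'}(θ=1.2345,φ=3.1078) and Σ D·Y over m':
  (-0.4945+0.3856i)·(-0.3492-0.0355i)  (+0.0586+0.1206i)·(+0.2998+0.0203i)  (-0.5372+0.1323i)·(+0.1389+0.0047i)  (-0.0146-0.4694i)·(-0.3024+0.0000i)  (+0.2323+0.0421i)·(-0.1389+0.0047i)  (-0.0297+0.0722i)·(+0.2998-0.0203i)  (-0.0130-0.0089i)·(+0.3492-0.0355i)
Y_3^-2(R⁻¹ n̂) = +0.085944+0.092944i

Re=0.0859 Im=0.0929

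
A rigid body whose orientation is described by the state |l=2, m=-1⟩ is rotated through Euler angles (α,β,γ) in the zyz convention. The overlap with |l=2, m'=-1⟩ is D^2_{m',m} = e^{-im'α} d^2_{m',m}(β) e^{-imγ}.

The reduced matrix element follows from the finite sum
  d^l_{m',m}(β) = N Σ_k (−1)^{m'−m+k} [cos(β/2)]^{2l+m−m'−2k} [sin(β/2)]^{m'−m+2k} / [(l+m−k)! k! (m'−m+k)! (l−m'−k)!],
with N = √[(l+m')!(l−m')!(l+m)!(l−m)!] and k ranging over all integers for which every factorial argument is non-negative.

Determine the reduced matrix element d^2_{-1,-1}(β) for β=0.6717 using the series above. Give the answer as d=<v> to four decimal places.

d=0.5041

d^2_{-1,-1}(β=0.6717) via the finite sum:
c=cos(0.671700/2)=0.944131, s=sin(0.671700/2)=0.329572; N=√[1·6·1·6]=6.000000
The bounds max(0,m−m')=0 and min(l+m,l−m')=1 give 2 terms
  k=0: (−1)^0·6.0000/(6)·0.9441^4·0.3296^0 = +0.794563
  k=1: (−1)^1·6.0000/(2)·0.9441^2·0.3296^2 = -0.290459
d^2_{-1,-1}(0.6717) = +0.794563 -0.290459 = +0.504103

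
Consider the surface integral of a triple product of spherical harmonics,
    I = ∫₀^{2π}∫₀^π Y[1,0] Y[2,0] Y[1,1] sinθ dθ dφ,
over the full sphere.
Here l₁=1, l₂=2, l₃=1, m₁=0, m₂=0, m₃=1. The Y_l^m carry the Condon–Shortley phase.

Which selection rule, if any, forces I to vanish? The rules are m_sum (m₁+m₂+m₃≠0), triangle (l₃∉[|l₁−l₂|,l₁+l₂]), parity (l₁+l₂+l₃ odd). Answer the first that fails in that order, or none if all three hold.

m_sum

azimuthal sum: 0 + 0 + 1 = 1  ✗
1 ≤ 1 ≤ 3 (triangle on l)
L = 1 + 2 + 1 = 4 (even)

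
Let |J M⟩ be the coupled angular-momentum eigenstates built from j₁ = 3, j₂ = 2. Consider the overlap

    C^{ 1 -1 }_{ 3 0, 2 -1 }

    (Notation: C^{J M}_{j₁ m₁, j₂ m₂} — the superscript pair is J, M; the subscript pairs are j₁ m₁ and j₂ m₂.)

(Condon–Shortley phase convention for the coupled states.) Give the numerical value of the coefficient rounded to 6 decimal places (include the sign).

j₁+j₂−J=4  J+j₁−j₂=2  J−j₁+j₂=0  j₁+j₂+J+1=7
(j₁±m₁, j₂±m₂, J±M) = (3,3,1,3,0,2)
P² = 432/35
sum k=1..1:
  [1] −1/12 = -1/12
S = -1/12
C² = P²·S² = 3/35 ; C = -0.292770

−√(3/35) = -0.292770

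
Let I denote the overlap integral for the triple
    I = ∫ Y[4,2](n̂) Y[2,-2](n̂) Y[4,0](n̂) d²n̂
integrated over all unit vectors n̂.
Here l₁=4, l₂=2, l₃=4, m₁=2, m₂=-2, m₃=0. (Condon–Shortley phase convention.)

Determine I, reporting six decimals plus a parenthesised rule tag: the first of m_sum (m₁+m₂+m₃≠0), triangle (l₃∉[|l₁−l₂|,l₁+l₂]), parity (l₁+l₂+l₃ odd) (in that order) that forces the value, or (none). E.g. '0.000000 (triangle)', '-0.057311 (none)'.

-0.190365 (none)

m-sum 0 ✓  L=10 even ✓  2≤4≤6 ✓
Π(2lᵢ+1) = 9×5×9 = 405
triangle coeff Δ(4,2,4) = 1/13860
Σ_t [0,2]: t=0:+1/192 t=1:−1/36 t=2:+1/192 = -5/288
(3j)²=20/693 [(4 2 4; 0 0 0)], sign=-1
Σ_t [0,0]: t=0:+1/192 = 1/192
(3j)²=3/77 [(4 2 4; 2 -2 0)], sign=+1
⇒ 4πI² = 2700/5929
I = (-1)√(2700/5929/(4π)) = -0.19036462
No selection rule forces the value: the integral is nonzero (none).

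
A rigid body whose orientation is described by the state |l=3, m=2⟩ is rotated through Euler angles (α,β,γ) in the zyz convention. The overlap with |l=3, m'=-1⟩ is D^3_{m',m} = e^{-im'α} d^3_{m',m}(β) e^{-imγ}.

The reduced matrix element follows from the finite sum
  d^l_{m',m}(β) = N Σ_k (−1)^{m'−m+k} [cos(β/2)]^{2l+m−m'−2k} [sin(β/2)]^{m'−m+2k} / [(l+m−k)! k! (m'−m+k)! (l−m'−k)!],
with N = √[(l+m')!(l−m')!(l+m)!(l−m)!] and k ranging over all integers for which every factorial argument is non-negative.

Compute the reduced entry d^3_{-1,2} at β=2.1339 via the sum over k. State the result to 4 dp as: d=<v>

d^3_{-1,2}(β=2.1339) via the finite sum:
With c≡cos(β/2)=0.482797 and s≡sin(β/2)=0.875732, N=[2·24·120·1]^{1/2}=75.894664
Admissible k: 3..4 (factorial args all ≥0)
  k=3: (−1)^0·75.8947/(12)·0.4828^3·0.8757^3 = +0.478012
  k=4: (−1)^1·75.8947/(24)·0.4828^1·0.8757^5 = -0.786360
d^3_{-1,2}(2.1339) = +0.478012 -0.786360 = -0.308348

d=-0.3083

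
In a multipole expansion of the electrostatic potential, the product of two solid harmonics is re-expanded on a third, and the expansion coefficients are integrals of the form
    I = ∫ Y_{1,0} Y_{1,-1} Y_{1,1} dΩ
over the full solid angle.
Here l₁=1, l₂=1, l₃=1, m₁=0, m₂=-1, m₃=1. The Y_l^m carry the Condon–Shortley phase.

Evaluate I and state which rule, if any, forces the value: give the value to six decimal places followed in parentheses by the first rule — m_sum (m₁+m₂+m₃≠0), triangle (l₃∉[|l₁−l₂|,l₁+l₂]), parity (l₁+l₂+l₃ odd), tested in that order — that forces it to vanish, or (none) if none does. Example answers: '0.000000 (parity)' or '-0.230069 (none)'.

0.000000 (parity)

l₁+l₂+l₃=3 is odd: 3j(l;000)=0 ⇒ I=0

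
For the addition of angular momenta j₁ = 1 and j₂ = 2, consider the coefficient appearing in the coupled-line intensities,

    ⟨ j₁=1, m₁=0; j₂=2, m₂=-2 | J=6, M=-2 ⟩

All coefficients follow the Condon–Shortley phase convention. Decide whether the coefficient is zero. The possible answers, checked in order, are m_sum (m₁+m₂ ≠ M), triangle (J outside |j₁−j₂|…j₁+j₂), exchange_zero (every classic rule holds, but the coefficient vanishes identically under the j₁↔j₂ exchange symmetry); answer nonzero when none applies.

m-sum: m₁+m₂ = 0+(-2) = -2, M = -2  ✓
triangle: need |j₁−j₂| ≤ J ≤ j₁+j₂, i.e. J ∈ [1, 3]; J = 6 is outside ✗ ⇒ coefficient is 0

triangle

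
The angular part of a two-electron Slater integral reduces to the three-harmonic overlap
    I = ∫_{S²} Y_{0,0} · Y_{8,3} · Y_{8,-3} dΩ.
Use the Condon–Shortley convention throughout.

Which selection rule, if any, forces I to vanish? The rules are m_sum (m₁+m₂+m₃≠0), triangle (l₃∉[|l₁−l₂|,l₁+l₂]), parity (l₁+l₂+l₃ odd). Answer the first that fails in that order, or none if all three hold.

m₁+m₂+m₃ = 0 + 3 − 3 = 0  ✓
triangle: |0−8|=8 ≤ l₃=8 ≤ 0+8=8  ✓
parity: l₁+l₂+l₃ = 16 is even  ✓

none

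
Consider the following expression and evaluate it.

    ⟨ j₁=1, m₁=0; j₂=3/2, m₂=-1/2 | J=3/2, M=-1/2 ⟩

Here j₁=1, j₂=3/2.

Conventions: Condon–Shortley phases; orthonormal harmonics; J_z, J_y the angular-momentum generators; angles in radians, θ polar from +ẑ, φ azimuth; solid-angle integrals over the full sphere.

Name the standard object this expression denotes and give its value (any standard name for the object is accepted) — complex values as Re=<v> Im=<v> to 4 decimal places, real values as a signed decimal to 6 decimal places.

Clebsch–Gordan coefficient, +√(1/15) ≈ +0.258199

This is a Clebsch–Gordan (vector-coupling) coefficient.
triangle: 1!*1!*2!/5! = 2/120
(j±m)!: 1!*1!*1!*2!*1!*2! = 4
prefactor² = (2J+1)*Δ*N² = 4/15
  k=0: +1/(0!*1!*1!*1!*0!*1!) = 1
  k=1: −1/(1!*0!*0!*0!*1!*2!) = -1/2
Σ = 1/2  ⇒  CG² = 4/15*(1/2)² = 1/15
CG = +√(1/15) = +0.258199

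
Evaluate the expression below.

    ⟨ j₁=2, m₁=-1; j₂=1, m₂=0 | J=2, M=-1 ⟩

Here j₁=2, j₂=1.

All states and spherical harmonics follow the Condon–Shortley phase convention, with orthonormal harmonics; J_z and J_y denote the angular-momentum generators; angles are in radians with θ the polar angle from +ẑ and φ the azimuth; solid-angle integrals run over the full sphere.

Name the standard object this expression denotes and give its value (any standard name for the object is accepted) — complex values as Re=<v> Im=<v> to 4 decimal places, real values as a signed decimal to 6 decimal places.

This is a Clebsch–Gordan (vector-coupling) coefficient.
√[5·1!3!1!/6! · 1!3!1!1!1!3!] = √(3/2)
  +(−1)^0/∏(0,1,3,1,0,0)! = 1/6  (running 1/6)
  +(−1)^1/∏(1,0,2,0,1,1)! = -1/2  (running -1/3)
⟨..|..⟩ = √(3/2)·(-1/3) = -0.408248

Clebsch–Gordan coefficient, −√(1/6) ≈ -0.408248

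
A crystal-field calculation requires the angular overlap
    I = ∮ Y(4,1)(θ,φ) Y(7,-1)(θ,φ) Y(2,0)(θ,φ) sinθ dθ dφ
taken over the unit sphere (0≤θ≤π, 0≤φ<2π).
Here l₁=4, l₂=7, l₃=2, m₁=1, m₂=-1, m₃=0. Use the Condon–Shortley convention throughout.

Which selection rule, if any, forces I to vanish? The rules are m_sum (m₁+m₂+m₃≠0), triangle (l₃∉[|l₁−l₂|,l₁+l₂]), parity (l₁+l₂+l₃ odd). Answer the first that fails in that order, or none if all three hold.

azimuthal sum: 1 − 1 + 0 = 0  ✓
l₃ must lie in [3,11]; have l₃=2  ✗
L = 4 + 7 + 2 = 13 (odd)

triangle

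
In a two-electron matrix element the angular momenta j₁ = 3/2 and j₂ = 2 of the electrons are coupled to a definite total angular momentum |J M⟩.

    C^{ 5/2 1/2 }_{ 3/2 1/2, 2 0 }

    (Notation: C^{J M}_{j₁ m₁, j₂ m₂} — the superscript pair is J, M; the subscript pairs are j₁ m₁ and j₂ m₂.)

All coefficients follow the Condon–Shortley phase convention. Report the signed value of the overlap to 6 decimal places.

+√(3/35) = +0.292770

j₁+j₂−J=1  J+j₁−j₂=2  J−j₁+j₂=3  j₁+j₂+J+1=7
(j₁±m₁, j₂±m₂, J±M) = (2,1,2,2,3,2)
P² = 48/35
sum k=0..1:
  [0] +1/2 = 1/2
  [1] −1/4 = -1/4
S = 1/4
C² = P²·S² = 3/35 ; C = +0.292770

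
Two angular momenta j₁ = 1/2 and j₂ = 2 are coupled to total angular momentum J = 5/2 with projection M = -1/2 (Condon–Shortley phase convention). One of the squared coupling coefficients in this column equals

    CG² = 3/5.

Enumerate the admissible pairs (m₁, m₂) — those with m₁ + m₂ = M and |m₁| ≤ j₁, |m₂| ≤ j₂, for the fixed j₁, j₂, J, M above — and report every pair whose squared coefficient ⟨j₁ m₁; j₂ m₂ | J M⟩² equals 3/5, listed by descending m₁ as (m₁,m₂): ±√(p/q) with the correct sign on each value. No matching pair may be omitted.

(-1/2,0): +√(3/5)

Admissible pairs with m₁+m₂ = M = -1/2: (-1/2,0), (1/2,-1)
  (m₁,m₂)=(1/2,-1): CG² = 2/5, CG = +√(2/5)
  (m₁,m₂)=(-1/2,0): CG² = 3/5, CG = +√(3/5)   ← matches the target
Pairs with CG² = 3/5: (-1/2,0): +√(3/5)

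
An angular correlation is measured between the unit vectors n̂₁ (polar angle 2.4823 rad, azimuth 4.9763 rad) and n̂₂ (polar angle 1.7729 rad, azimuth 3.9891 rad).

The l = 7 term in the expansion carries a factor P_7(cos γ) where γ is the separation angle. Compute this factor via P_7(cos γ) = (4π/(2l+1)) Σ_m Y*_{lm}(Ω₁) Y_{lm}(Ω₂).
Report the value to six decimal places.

Term-by-term m-sum for l=7 (normalisation 4π/15 = 0.837758):
  m=-7: (-0.015567-0.004419i) × (-0.406656-0.148733i) = +0.005673+0.004112i  (running Σ = +0.005673+0.004112i)
  m=-6: (-0.000990+0.078123i) × (-0.120867-0.309185i) = +0.024274-0.009136i  (running Σ = +0.029947-0.005024i)
  m=-5: (+0.218308-0.056032i) × (-0.072082+0.140214i) = -0.007880+0.034649i  (running Σ = +0.022068+0.029624i)
  m=-4: (-0.206091-0.364026i) × (-0.325645+0.082609i) = +0.097184+0.101519i  (running Σ = +0.119252+0.131143i)
  m=-3: (-0.318169+0.314163i) × (+0.049208+0.033598i) = -0.026211+0.004769i  (running Σ = +0.093041+0.135912i)
  m=-2: (+0.083936+0.048934i) × (+0.040331+0.323010i) = -0.012421+0.029086i  (running Σ = +0.080619+0.164998i)
  m=-1: (-0.094434+0.349479i) × (+0.013917-0.015763i) = +0.004195+0.006352i  (running Σ = +0.084814+0.171351i)
  m=0: (+0.220254-0.000000i) × (+0.320804+0.000000i) = +0.070658+0.000000i  (running Σ = +0.155472+0.171351i)
  m=1: (+0.094434+0.349479i) × (-0.013917-0.015763i) = +0.004195-0.006352i  (running Σ = +0.159667+0.164998i)
  m=2: (+0.083936-0.048934i) × (+0.040331-0.323010i) = -0.012421-0.029086i  (running Σ = +0.147246+0.135912i)
  m=3: (+0.318169+0.314163i) × (-0.049208+0.033598i) = -0.026211-0.004769i  (running Σ = +0.121035+0.131143i)
  m=4: (-0.206091+0.364026i) × (-0.325645-0.082609i) = +0.097184-0.101519i  (running Σ = +0.218219+0.029624i)
  m=5: (-0.218308-0.056032i) × (+0.072082+0.140214i) = -0.007880-0.034649i  (running Σ = +0.210339-0.005024i)
  m=6: (-0.000990-0.078123i) × (-0.120867+0.309185i) = +0.024274+0.009136i  (running Σ = +0.234613+0.004112i)
  m=7: (+0.015567-0.004419i) × (+0.406656-0.148733i) = +0.005673-0.004112i  (running Σ = +0.240286-0.000000i)
Total Σ_m = +0.240286-0.000000i. Multiply by 0.837758: +0.201302-0.000000i. P_7(cos γ) = 0.201302

0.201302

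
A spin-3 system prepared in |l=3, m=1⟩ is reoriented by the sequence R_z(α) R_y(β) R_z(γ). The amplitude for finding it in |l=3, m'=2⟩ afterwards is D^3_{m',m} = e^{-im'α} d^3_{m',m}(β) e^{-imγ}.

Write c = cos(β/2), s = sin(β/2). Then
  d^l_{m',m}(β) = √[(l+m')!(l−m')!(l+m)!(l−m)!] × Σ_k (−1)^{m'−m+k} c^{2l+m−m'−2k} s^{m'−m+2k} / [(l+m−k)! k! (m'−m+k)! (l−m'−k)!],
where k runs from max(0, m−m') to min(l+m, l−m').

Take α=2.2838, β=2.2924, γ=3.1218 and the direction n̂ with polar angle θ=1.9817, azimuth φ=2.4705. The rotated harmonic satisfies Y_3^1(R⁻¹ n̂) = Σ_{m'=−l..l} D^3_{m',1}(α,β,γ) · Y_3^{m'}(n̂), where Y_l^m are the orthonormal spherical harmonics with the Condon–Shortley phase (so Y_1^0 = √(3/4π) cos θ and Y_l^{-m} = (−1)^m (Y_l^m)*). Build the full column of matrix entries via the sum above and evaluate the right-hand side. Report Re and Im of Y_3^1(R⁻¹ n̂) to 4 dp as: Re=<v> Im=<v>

Need the full column D^3_{m',1} for m'=−3..3 at α=2.2838, β=2.2924, γ=3.1218.
cos(β/2)=0.411953, sin(β/2)=0.911205
d^3_{-3,1}: single k=4 term ⇒ +0.453112;  D = -0.377011-0.251343i
d^3_{-2,1}: k∈[3..4] ⇒ +0.334519 -0.818330 = -0.483810;  D = -0.060317-0.480036i
d^3_{-1,1}: k∈[2..4] ⇒ +0.143474 -0.935944 +0.572396 = -0.220073;  D = -0.147218+0.163582i
d^3_{0,1}: k∈[1..3] ⇒ +0.037449 -0.549672 +0.896435 = +0.384213;  D = -0.384138-0.007604i
d^3_{1,1}: k∈[0..2] ⇒ +0.004887 -0.191299 +0.701958 = +0.515546;  D = +0.329440+0.396557i
d^3_{2,1}: k∈[0..1] ⇒ -0.034186 +0.334519 = +0.300333;  D = +0.049206-0.296275i
d^3_{3,1}: single k=0 term ⇒ +0.092612;  D = -0.079031+0.048283i
Y_3^{m'}(θ=1.9817,φ=2.4705) and Σ D·Y over m':
  (-0.3770-0.2513i)·(+0.1376-0.2905i)  (-0.0603-0.4800i)·(-0.0778-0.3342i)  (-0.1472+0.1636i)·(+0.0469+0.0373i)  (-0.3841-0.0076i)·(+0.3283+0.0000i)  (+0.3294+0.3966i)·(-0.0469+0.0373i)  (+0.0492-0.2963i)·(-0.0778+0.3342i)  (-0.0790+0.0483i)·(-0.1376-0.2905i)
Y_3^1(R⁻¹ n̂) = -0.329889+0.181560i

Re=-0.3299 Im=0.1816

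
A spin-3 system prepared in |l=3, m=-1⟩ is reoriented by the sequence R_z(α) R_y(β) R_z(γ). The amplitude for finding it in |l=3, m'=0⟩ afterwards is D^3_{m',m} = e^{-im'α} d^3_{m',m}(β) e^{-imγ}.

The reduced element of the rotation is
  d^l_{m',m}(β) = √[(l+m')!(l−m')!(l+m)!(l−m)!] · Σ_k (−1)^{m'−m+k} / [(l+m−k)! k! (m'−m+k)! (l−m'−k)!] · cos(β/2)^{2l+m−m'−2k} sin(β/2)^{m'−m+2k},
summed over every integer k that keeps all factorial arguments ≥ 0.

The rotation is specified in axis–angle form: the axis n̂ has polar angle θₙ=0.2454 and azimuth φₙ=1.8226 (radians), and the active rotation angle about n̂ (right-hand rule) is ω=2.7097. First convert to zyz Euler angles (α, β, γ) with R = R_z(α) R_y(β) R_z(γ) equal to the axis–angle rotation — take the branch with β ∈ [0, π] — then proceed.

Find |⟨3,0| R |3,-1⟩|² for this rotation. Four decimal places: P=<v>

P=0.3438

Axis–angle → zyz. n̂ = (sinθₙcosφₙ, sinθₙsinφₙ, cosθₙ) = (-0.060530, +0.235283, +0.970040), ω = 2.7097.
R = I cosω + sinω [n̂]ₓ + (1−cosω) n̂n̂ᵀ gives
  R = [-0.901184, -0.433225, -0.013554; +0.378874, -0.802542, +0.460848; -0.210528, +0.410173, +0.887376]
β = atan2(√(R₁₃²+R₂₃²), R₃₃) = 0.479175; α = atan2(R₂₃, R₁₃) mod 2π = 1.600199; γ = atan2(R₃₂, −R₃₁) mod 2π = 1.096591
First d^3_{0,-1}(β=0.4792), then the phase factors e^{-i(0)α} and e^{-i(-1)γ}:
Half-angle: c=0.971436, s=0.237302. N=√(6·6·2·24)=41.569219
Admissible k: 0..2 (factorial args all ≥0)
  k=0: (−1)^1·41.5692/(12)·0.9714^5·0.2373^1 = -0.711152
  k=1: (−1)^2·41.5692/(4)·0.9714^3·0.2373^3 = +0.127308
  k=2: (−1)^3·41.5692/(12)·0.9714^1·0.2373^5 = -0.002532
d^3_{0,-1}(0.4792) = -0.711152 +0.127308 -0.002532 = -0.586376
|D^3_{0,-1}|² = |d^3_{0,-1}(β)|² = (-0.586376)² = 0.343837 (the z-rotation phases have unit modulus)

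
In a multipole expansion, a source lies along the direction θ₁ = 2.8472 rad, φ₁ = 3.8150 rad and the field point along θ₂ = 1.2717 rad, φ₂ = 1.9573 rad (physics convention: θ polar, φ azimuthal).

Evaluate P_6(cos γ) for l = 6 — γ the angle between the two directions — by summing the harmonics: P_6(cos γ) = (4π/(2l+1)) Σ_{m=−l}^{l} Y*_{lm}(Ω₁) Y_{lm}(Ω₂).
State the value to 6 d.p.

0.239453

Term-by-term m-sum for l=6 (normalisation 4π/13 = 0.966644):
  m=-6: (-0.00018 - 0.00023j) × (0.25027 + 0.26961j) = 0.00002 - 0.00010j  (running Σ = 0.00002 - 0.00010j)
  m=-5: (-0.00321 - 0.00074j) × (-0.36751 + 0.13905j) = 0.00128 - 0.00018j  (running Σ = 0.00130 - 0.00028j)
  m=-4: (-0.02068 + 0.00994j) × (-0.00033 + 0.01337j) = -0.00013 - 0.00028j  (running Σ = 0.00117 - 0.00056j)
  m=-3: (-0.04680 + 0.09703j) × (-0.31395 - 0.13693j) = 0.02798 - 0.02405j  (running Σ = 0.02915 - 0.02461j)
  m=-2: (0.07426 + 0.32598j) × (0.06686 - 0.06522j) = 0.02623 + 0.01695j  (running Σ = 0.05538 - 0.00766j)
  m=-1: (0.46527 + 0.37120j) × (-0.11562 - 0.28409j) = 0.05166 - 0.17510j  (running Σ = 0.10704 - 0.18276j)
  m=0: (0.27953 + 0.00000j) × (0.12034 + 0.00000j) = 0.03364 + 0.00000j  (running Σ = 0.14068 - 0.18276j)
  m=1: (-0.46527 + 0.37120j) × (0.11562 - 0.28409j) = 0.05166 + 0.17510j  (running Σ = 0.19234 - 0.00766j)
  m=2: (0.07426 - 0.32598j) × (0.06686 + 0.06522j) = 0.02623 - 0.01695j  (running Σ = 0.21856 - 0.02461j)
  m=3: (0.04680 + 0.09703j) × (0.31395 - 0.13693j) = 0.02798 + 0.02405j  (running Σ = 0.24654 - 0.00056j)
  m=4: (-0.02068 - 0.00994j) × (-0.00033 - 0.01337j) = -0.00013 + 0.00028j  (running Σ = 0.24642 - 0.00028j)
  m=5: (0.00321 - 0.00074j) × (0.36751 + 0.13905j) = 0.00128 + 0.00018j  (running Σ = 0.24770 - 0.00010j)
  m=6: (-0.00018 + 0.00023j) × (0.25027 - 0.26961j) = 0.00002 + 0.00010j  (running Σ = 0.24772 + 0.00000j)
Σ over m = 0.24772 + 0.00000j; ×(4π/13) → 0.23945 + 0.00000j. Real part: 0.239453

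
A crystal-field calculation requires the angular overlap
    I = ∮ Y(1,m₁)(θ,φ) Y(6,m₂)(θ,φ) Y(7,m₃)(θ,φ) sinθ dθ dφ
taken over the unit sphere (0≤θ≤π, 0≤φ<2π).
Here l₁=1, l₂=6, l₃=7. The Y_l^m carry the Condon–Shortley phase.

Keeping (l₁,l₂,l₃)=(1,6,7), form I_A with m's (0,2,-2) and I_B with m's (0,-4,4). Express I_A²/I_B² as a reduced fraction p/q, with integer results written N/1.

l's match ⇒ only the (l;m) 3-j factors differ between A and B.
A: triangle coeff Δ(1,6,7) = 1/1365; Σ_t [0,0]: t=0:+1/967680 = 1/967680; (3j)²=3/91 [(1 6 7; 0 2 -2)], sign=-1
B: triangle coeff Δ(1,6,7) = 1/1365; Σ_t [0,0]: t=0:+1/7257600 = 1/7257600; (3j)²=11/455 [(1 6 7; 0 -4 4)], sign=-1
I_A²/I_B² = (3/91)/(11/455) = 15/11

15/11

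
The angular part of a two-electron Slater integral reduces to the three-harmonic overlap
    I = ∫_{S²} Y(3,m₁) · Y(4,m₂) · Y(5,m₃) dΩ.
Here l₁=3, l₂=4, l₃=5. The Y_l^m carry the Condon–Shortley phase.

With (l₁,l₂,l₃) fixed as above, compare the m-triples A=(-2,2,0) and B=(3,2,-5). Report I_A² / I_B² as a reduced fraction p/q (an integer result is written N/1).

Same 3,4,5: normalisation and zero-m 3j drop out of the ratio.
A: Δ: 2! 4! 6! / 13! → 1/180180; sum: t=1:−1/2880 t=2:+1/576 = 1/720; 3j²(3 4 5; -2 2 0) = Δ·Π!·Σ² = 80/3003  (sign -1)
B: Δ: 2! 4! 6! / 13! → 1/180180; sum: t=0:+1/34560 = 1/34560; 3j²(3 4 5; 3 2 -5) = Δ·Π!·Σ² = 5/286  (sign +1)
I_A²/I_B² = (80/3003)/(5/286) = 32/21

32/21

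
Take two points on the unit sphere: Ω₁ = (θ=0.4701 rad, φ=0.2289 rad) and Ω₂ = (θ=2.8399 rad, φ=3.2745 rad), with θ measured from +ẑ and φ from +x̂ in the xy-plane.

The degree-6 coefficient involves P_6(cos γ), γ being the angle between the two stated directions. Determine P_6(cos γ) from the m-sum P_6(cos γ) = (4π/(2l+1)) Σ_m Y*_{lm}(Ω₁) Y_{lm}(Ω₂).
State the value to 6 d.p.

0.712129

Expand P_6 via completeness: Σ_{m} conj(Y_{6,m}) at Ω₁ times Y_{6,m} at Ω₂ —
  term(m=-6) = (0.000001, 0.000001)   from Y*(Ω₁)=(0.000818, 0.004092), Y(Ω₂)=(0.000232, -0.000238)
  term(m=-5) = (0.000093, 0.000049)   from Y*(Ω₁)=(0.011765, 0.025906), Y(Ω₂)=(0.002913, -0.002282)
  term(m=-4) = (0.002708, 0.001094)   from Y*(Ω₁)=(0.070868, 0.092223), Y(Ω₂)=(0.021645, -0.012730)
  term(m=-3) = (0.034087, 0.010097)   from Y*(Ω₁)=(0.239720, 0.196523), Y(Ω₂)=(0.105692, -0.044527)
  term(m=-2) = (0.170964, 0.033232)   from Y*(Ω₁)=(0.452022, 0.222717), Y(Ω₂)=(0.333485, -0.090794)
  term(m=-1) = (0.196876, 0.018957)   from Y*(Ω₁)=(0.324490, 0.075601), Y(Ω₂)=(0.588395, -0.078666)
  term(m=+0) = (-0.072756, -0.000000)   from Y*(Ω₁)=(-0.289399, -0.000000), Y(Ω₂)=(0.251405, 0.000000)
  term(m=+1) = (0.196876, -0.018957)   from Y*(Ω₁)=(-0.324490, 0.075601), Y(Ω₂)=(-0.588395, -0.078666)
  term(m=+2) = (0.170964, -0.033232)   from Y*(Ω₁)=(0.452022, -0.222717), Y(Ω₂)=(0.333485, 0.090794)
  term(m=+3) = (0.034087, -0.010097)   from Y*(Ω₁)=(-0.239720, 0.196523), Y(Ω₂)=(-0.105692, -0.044527)
  term(m=+4) = (0.002708, -0.001094)   from Y*(Ω₁)=(0.070868, -0.092223), Y(Ω₂)=(0.021645, 0.012730)
  term(m=+5) = (0.000093, -0.000049)   from Y*(Ω₁)=(-0.011765, 0.025906), Y(Ω₂)=(-0.002913, -0.002282)
  term(m=+6) = (0.000001, -0.000001)   from Y*(Ω₁)=(0.000818, -0.004092), Y(Ω₂)=(0.000232, 0.000238)
Accumulated sum (0.736702, -0.000000); after 4π/(2l+1) scaling, (0.712129, -0.000000) ⇒ P_6 = 0.712129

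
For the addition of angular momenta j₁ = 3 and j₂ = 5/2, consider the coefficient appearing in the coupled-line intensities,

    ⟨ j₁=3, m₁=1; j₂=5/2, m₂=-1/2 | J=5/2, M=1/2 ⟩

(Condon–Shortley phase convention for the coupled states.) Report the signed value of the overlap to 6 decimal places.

triangle: 3!*3!*2!/9! = 72/362880
(j±m)!: 4!*2!*2!*3!*3!*2! = 6912
prefactor² = (2J+1)*Δ*N² = 288/35
  k=0: +1/(0!*3!*2!*2!*1!*0!) = 1/24
  k=1: −1/(1!*2!*1!*1!*2!*1!) = -1/4
  k=2: +1/(2!*1!*0!*0!*3!*2!) = 1/24
Σ = -1/6  ⇒  CG² = 288/35*(-1/6)² = 8/35
CG = −√(8/35) = -0.478091

-0.478091  (= −√(8/35))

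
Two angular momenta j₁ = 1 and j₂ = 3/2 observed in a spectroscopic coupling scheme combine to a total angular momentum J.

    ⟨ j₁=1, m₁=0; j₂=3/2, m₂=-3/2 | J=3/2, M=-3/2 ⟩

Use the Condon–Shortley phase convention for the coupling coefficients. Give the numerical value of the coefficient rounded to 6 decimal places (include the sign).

triangle: 1!·1!·2!/5! = 2/120
(j±m)!: 1!·1!·0!·3!·0!·3! = 36
prefactor² = (2J+1)·Δ·N² = 12/5
  k=0: +1/(0!·1!·1!·0!·0!·2!) = 1/2
Σ = 1/2  ⇒  CG² = 12/5·(1/2)² = 3/5
CG = +√(3/5) = +0.774597

+√(3/5) ≈ +0.774597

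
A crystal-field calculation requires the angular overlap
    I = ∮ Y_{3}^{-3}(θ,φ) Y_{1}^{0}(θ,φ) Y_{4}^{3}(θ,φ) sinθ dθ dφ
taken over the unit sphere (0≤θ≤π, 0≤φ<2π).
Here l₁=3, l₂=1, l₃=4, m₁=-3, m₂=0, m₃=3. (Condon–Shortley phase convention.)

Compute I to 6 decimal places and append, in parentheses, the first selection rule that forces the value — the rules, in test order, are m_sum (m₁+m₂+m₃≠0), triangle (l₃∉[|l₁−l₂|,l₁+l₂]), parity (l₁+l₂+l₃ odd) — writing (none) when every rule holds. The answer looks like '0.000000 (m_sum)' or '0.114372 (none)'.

Rules hold: Σm=0, L=8 even, 2≤4≤4.
N = 7·3·9 = 189
Δ = 0!·6!·2!/9! = 1/252
Racah Σ t=0..0: t=0:+1/36 = 1/36
⇒ 3j(3 1 4; 0 0 0)² = 4/63, sgn +1
Racah Σ t=0..0: t=0:+1/720 = 1/720
⇒ 3j(3 1 4; -3 0 3)² = 1/36, sgn -1
4πI² = N·(3j₀)²·(3jₘ)² = 1/3
I = -1·√(0.333333/4π) = -0.16286750
No selection rule forces the value: the integral is nonzero (none).

-0.162868 (none)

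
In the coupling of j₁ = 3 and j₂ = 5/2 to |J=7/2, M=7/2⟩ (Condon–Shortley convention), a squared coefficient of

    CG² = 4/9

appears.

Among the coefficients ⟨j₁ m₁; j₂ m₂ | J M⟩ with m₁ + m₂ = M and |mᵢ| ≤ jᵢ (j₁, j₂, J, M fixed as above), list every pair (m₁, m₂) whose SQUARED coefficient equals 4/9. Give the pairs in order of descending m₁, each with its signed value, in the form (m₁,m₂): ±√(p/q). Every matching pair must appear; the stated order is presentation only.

(2,3/2): −√(4/9)

Admissible pairs with m₁+m₂ = M = 7/2: (1,5/2), (2,3/2), (3,1/2)
  (m₁,m₂)=(3,1/2): CG² = 1/3, CG = +√(1/3)
  (m₁,m₂)=(2,3/2): CG² = 4/9, CG = −√(4/9)   ← matches the target
  (m₁,m₂)=(1,5/2): CG² = 2/9, CG = +√(2/9)
Pairs with CG² = 4/9: (2,3/2): −√(4/9)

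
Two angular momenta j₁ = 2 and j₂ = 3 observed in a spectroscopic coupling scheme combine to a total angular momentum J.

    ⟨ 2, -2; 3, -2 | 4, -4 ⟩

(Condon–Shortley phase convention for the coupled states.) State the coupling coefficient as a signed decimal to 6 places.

−√(2/5) ≈ -0.632456

√[9·1!3!5!/10! · 0!4!1!5!0!8!] = √(207360)
  +(−1)^1/∏(1,0,3,0,0,5)! = -1/720  (running -1/720)
⟨..|..⟩ = √(207360)·(-1/720) = -0.632456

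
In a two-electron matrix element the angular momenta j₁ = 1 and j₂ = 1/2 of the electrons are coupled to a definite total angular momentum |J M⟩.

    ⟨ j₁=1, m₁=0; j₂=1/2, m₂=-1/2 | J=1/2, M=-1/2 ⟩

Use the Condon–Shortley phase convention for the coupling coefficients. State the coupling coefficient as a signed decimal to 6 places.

triangle: 1!*1!*0!/3! = 1/6
(j±m)!: 1!*1!*0!*1!*0!*1! = 1
prefactor² = (2J+1)*Δ*N² = 1/3
  k=0: +1/(0!*1!*1!*0!*0!*0!) = 1
Σ = 1  ⇒  CG² = 1/3*1² = 1/3
CG = +√(1/3) = +0.577350

+0.577350  (= +√(1/3))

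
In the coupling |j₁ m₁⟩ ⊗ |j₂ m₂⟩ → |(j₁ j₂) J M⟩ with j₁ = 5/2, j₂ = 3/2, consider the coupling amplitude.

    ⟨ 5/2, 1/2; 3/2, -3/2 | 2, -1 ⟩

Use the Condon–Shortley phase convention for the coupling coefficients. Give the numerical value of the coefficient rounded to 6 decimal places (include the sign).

triangle: 2!*3!*1!/7! = 12/5040
(j±m)!: 3!*2!*0!*3!*1!*3! = 432
prefactor² = (2J+1)*Δ*N² = 36/7
  k=0: +1/(0!*2!*2!*0!*1!*1!) = 1/4
Σ = 1/4  ⇒  CG² = 36/7*(1/4)² = 9/28
CG = +√(9/28) = +0.566947

+0.566947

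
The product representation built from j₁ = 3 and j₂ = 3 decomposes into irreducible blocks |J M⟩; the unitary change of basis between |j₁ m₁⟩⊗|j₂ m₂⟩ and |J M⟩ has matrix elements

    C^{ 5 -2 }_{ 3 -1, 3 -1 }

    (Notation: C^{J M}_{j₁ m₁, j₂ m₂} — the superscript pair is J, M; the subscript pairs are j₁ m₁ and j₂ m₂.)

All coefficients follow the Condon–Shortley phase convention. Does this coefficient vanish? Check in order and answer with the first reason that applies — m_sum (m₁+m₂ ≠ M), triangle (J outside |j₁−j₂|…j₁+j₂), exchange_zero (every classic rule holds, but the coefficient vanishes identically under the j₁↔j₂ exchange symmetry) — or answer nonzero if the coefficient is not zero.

m-sum: m₁+m₂ = -1+(-1) = -2, M = -2  ✓
triangle: |j₁−j₂| = 0 ≤ J = 5 ≤ j₁+j₂ = 6  ✓
exchange: j₁=j₂ and m₁=m₂, and (−1)^(j₁+j₂−J) = (−1)^1 = −1 forces ⟨j₁m₁;j₂m₂|JM⟩ = −⟨j₂m₂;j₁m₁|JM⟩ = −⟨j₁m₁;j₂m₂|JM⟩ ⇒ the coefficient vanishes identically
Racah sum check: Σ_k collapses to 0 ⇒ CG = 0

exchange_zero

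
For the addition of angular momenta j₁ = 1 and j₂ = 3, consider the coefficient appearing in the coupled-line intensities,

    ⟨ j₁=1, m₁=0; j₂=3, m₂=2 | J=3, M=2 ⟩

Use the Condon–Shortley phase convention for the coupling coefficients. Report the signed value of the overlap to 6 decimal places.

triangle: 1!·1!·5!/8! = 120/40320
(j±m)!: 1!·1!·5!·1!·5!·1! = 14400
prefactor² = (2J+1)·Δ·N² = 300
  k=0: +1/(0!·1!·1!·5!·0!·0!) = 1/120
  k=1: −1/(1!·0!·0!·4!·1!·1!) = -1/24
Σ = -1/30  ⇒  CG² = 300·(-1/30)² = 1/3
CG = −√(1/3) = -0.577350

-0.577350  (= −√(1/3))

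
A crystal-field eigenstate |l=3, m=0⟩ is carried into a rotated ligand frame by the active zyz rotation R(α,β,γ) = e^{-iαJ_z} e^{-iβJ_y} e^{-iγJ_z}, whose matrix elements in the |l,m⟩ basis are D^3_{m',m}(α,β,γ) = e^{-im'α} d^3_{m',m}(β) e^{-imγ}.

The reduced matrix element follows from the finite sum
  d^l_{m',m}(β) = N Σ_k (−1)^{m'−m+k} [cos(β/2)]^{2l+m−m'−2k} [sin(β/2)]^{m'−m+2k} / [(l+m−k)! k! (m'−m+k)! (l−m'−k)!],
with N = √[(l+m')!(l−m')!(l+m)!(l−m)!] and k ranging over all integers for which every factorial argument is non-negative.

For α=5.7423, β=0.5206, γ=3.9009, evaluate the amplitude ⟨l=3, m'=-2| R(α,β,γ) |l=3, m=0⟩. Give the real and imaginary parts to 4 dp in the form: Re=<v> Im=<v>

Re=0.1381 Im=-0.2594

Split into d^3_{-2,0}(β=0.5206) × two z-phases.
Half-angle: c=0.966313, s=0.257370. N=√(1·120·6·6)=65.726707
k: max(0,(0)−(-2))=2 … min(3+(0),3−(-2))=3
  k=2: (−1)^0·65.7267/(12)·0.9663^4·0.2574^2 = +0.316336
  k=3: (−1)^1·65.7267/(12)·0.9663^2·0.2574^4 = -0.022440
d^3_{-2,0}(0.5206) = +0.316336 -0.022440 = +0.293896
Attach z-rotation phases: D = e^{-i(-2)(5.7423)}·(+0.293896)·e^{-i(0)(3.9009)} = +0.138062-0.259449i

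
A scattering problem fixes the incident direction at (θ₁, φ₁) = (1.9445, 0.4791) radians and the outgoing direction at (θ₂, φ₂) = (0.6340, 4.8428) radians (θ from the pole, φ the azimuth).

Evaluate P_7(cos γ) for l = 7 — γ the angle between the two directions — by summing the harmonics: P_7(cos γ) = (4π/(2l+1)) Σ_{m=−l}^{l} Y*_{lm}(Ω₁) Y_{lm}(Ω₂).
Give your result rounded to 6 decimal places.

-0.186684

Expand P_7 via completeness: Σ_{m} conj(Y_{7,m}) at Ω₁ times Y_{7,m} at Ω₂ —
  m=-7: (-0.296312, -0.063810) × (-0.010127, -0.007826) = (0.002501, 0.002965)  (running Σ = (0.002501, 0.002965))
  m=-6: (0.428963, -0.117331) × (-0.046190, 0.045920) = (-0.014426, 0.025117)  (running Σ = (-0.011924, 0.028082))
  m=-5: (-0.138047, 0.127600) × (0.120805, 0.158235) = (-0.036868, -0.006429)  (running Σ = (-0.048792, 0.021653))
  m=-4: (-0.086412, 0.239998) × (0.343259, -0.197287) = (0.017687, 0.099430)  (running Σ = (-0.031105, 0.121083))
  m=-3: (-0.038689, -0.288088) × (-0.178975, -0.433883) = (-0.118072, 0.068347)  (running Σ = (-0.149177, 0.189430))
  m=-2: (-0.081977, -0.116645) × (-0.164491, 0.043903) = (0.018606, 0.015588)  (running Σ = (-0.130572, 0.205018))
  m=-1: (0.275215, 0.142965) × (-0.042340, -0.322824) = (0.034500, -0.094899)  (running Σ = (-0.096072, 0.110119))
  m=0: (0.107499, -0.000000) × (-0.285531, 0.000000) = (-0.030694, 0.000000)  (running Σ = (-0.126766, 0.110119))
  m=1: (-0.275215, 0.142965) × (0.042340, -0.322824) = (0.034500, 0.094899)  (running Σ = (-0.092266, 0.205018))
  m=2: (-0.081977, 0.116645) × (-0.164491, -0.043903) = (0.018606, -0.015588)  (running Σ = (-0.073660, 0.189430))
  m=3: (0.038689, -0.288088) × (0.178975, -0.433883) = (-0.118072, -0.068347)  (running Σ = (-0.191733, 0.121083))
  m=4: (-0.086412, -0.239998) × (0.343259, 0.197287) = (0.017687, -0.099430)  (running Σ = (-0.174046, 0.021653))
  m=5: (0.138047, 0.127600) × (-0.120805, 0.158235) = (-0.036868, 0.006429)  (running Σ = (-0.210913, 0.028082))
  m=6: (0.428963, 0.117331) × (-0.046190, -0.045920) = (-0.014426, -0.025117)  (running Σ = (-0.225339, 0.002965))
  m=7: (0.296312, -0.063810) × (0.010127, -0.007826) = (0.002501, -0.002965)  (running Σ = (-0.222838, 0.000000))
Total Σ_m = (-0.222838, 0.000000). Multiply by 0.837758: (-0.186684, 0.000000). P_7(cos γ) = -0.186684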